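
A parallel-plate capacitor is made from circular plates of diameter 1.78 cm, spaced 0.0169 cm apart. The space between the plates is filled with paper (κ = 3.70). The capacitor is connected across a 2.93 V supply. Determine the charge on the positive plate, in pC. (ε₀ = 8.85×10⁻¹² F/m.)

141 pC

A = π(1.78/2 cm)² = 2.49×10⁻⁴ m².
C = κε₀A/d = 3.70 × 8.85×10⁻¹² × 2.49×10⁻⁴ / 1.69×10⁻⁴ = 4.82×10⁻¹¹ F.
Q = CV = 4.82×10⁻¹¹ × 2.93 = 1.41×10⁻¹⁰ C.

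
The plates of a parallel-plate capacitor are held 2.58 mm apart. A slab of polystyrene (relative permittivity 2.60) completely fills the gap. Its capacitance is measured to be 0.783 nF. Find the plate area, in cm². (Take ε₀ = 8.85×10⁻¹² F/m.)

A = Cd/(κε₀) = 7.83×10⁻¹⁰ × 2.58×10⁻³ / (2.60 × 8.85×10⁻¹²) = 8.78×10⁻² m².

878 cm²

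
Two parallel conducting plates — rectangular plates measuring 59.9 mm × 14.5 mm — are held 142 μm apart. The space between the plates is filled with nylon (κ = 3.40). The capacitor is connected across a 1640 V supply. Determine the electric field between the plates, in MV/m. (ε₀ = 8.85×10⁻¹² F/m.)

E = V/d = 1640 / 1.42×10⁻⁴ = 1.15×10⁷ V/m.

E ≈ 11.5 MV/m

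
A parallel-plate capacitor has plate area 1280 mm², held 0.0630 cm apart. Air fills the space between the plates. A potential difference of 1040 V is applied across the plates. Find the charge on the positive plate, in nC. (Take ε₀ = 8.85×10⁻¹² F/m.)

A = 1280 mm² = 1.28×10⁻³ m².
C = ε₀A/d = 8.85×10⁻¹² × 1.28×10⁻³ / 6.30×10⁻⁴ = 1.80×10⁻¹¹ F.
Q = CV = 1.80×10⁻¹¹ × 1040 = 1.87×10⁻⁸ C.

18.7 nC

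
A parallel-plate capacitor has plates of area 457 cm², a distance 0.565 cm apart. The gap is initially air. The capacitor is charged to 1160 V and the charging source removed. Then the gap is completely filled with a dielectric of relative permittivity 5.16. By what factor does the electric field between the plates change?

Isolated ⇒ Q is held fixed.
V₂ = Q/C₂ = V₁/5.16; E = V/d, so E₂/E₁ = (V₂/V₁)(d₁/d₂) = 0.194.

0.194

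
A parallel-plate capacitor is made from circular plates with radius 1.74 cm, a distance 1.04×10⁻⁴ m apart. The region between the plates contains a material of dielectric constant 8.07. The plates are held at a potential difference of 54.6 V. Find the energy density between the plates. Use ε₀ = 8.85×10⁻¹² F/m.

u ≈ 9.84 J/m³

E = V/d = 54.6 / 1.04×10⁻⁴ = 5.25×10⁵ V/m.
u = ½κε₀E² = ½ × 8.07 × 8.85×10⁻¹² × (5.25×10⁵)² = 9.84 J/m³.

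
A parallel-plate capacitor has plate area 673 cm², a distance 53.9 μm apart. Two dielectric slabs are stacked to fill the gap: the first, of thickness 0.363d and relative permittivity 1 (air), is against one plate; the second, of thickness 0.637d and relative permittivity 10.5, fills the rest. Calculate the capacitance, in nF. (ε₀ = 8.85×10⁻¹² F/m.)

26.1 nF

A = 673 cm² = 6.73×10⁻² m².
Stacked slabs ⇒ two capacitors in series, each with the full plate area.
C₁ = κ₁ε₀A/d₁ = 1.00 × 8.85×10⁻¹² × 6.73×10⁻² / 1.96×10⁻⁵ = 3.04×10⁻⁸ F.
C₂ = κ₂ε₀A/d₂ = 10.5 × 8.85×10⁻¹² × 6.73×10⁻² / 3.43×10⁻⁵ = 1.82×10⁻⁷ F.
C = (1/C₁ + 1/C₂)⁻¹ = 2.61×10⁻⁸ F.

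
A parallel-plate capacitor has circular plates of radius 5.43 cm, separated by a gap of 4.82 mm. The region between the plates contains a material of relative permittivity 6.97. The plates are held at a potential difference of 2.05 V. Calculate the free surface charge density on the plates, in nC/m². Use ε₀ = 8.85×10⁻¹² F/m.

A = π(5.43 cm)² = 9.26×10⁻³ m².
C = κε₀A/d = 6.97 × 8.85×10⁻¹² × 9.26×10⁻³ / 4.82×10⁻³ = 1.19×10⁻¹⁰ F.
σ = Q/A = CV/A = 1.19×10⁻¹⁰ × 2.05 / 9.26×10⁻³ = 2.62×10⁻⁸ C/m².

26.2 nC/m²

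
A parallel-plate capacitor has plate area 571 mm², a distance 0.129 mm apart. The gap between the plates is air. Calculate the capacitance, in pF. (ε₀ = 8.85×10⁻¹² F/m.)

39.2 pF

A = 571 mm² = 5.71×10⁻⁴ m².
C = ε₀A/d = 8.85×10⁻¹² × 5.71×10⁻⁴ / 1.29×10⁻⁴ = 3.92×10⁻¹¹ F.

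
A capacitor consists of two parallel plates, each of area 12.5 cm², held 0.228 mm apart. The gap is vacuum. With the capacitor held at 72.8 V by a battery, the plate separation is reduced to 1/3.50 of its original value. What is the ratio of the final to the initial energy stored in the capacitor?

Battery connected ⇒ V is held fixed.
C₂ = 3.50 C₁ and U = ½CV², so U₂/U₁ = C₂/C₁ = 3.50.

U₂/U₁ ≈ 3.50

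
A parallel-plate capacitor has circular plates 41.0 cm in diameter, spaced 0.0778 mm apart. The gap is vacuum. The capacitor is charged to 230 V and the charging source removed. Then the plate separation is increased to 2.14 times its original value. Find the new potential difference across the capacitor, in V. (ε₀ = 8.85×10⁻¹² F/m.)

A = π(41.0/2 cm)² = 0.132 m².
Initially C₁ = ε₀A/d = 8.85×10⁻¹² × 0.132 / 7.78×10⁻⁵ = 1.50×10⁻⁸ F.
V₁ = 2.30×10² V.
Isolated ⇒ Q is held fixed. C₂ = 0.467 C₁ and V = Q/C, so V₂/V₁ = C₁/C₂ = 2.14.
V₂ = 2.14 × 2.30×10² = 4.92×10² V.

V ≈ 492 V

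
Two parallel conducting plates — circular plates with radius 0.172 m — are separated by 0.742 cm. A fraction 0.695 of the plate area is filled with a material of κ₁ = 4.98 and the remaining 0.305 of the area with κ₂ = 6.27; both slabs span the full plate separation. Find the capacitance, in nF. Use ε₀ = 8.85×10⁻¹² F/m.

A = π(0.172 m)² = 9.29×10⁻² m².
Side-by-side slabs ⇒ two capacitors in parallel, each spanning the full gap.
C₁ = κ₁ε₀A₁/d = 4.98 × 8.85×10⁻¹² × 6.46×10⁻² / 7.42×10⁻³ = 3.84×10⁻¹⁰ F.
C₂ = κ₂ε₀A₂/d = 6.27 × 8.85×10⁻¹² × 2.83×10⁻² / 7.42×10⁻³ = 2.12×10⁻¹⁰ F.
C = C₁ + C₂ = 5.96×10⁻¹⁰ F.

C ≈ 0.596 nF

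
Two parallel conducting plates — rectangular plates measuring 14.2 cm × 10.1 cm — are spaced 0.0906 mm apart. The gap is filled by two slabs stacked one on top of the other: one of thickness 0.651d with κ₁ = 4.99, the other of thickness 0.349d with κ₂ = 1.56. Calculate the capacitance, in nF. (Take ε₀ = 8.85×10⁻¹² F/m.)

3.96 nF

A = 14.2 × 10.1 cm² = 1.43×10⁻² m².
Stacked slabs ⇒ two capacitors in series, each with the full plate area.
C₁ = κ₁ε₀A/d₁ = 4.99 × 8.85×10⁻¹² × 1.43×10⁻² / 5.90×10⁻⁵ = 1.07×10⁻⁸ F.
C₂ = κ₂ε₀A/d₂ = 1.56 × 8.85×10⁻¹² × 1.43×10⁻² / 3.16×10⁻⁵ = 6.26×10⁻⁹ F.
C = (1/C₁ + 1/C₂)⁻¹ = 3.96×10⁻⁹ F.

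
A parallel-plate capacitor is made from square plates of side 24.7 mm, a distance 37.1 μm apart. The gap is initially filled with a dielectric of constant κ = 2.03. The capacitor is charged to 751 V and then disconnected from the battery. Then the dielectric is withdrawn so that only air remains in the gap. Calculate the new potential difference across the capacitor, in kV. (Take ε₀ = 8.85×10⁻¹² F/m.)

A = (24.7 mm)² = 6.10×10⁻⁴ m².
Initially C₁ = κε₀A/d = 2.03 × 8.85×10⁻¹² × 6.10×10⁻⁴ / 3.71×10⁻⁵ = 2.95×10⁻¹⁰ F.
V₁ = 7.51×10² V.
Isolated ⇒ Q is held fixed. C₂ = 0.493 C₁ and V = Q/C, so V₂/V₁ = C₁/C₂ = 2.03.
V₂ = 2.03 × 7.51×10² = 1.52×10³ V.

V ≈ 1.52 kV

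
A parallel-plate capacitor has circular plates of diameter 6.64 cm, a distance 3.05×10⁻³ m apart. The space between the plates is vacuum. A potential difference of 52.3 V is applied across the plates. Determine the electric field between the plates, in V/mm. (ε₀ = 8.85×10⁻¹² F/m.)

E ≈ 17.1 V/mm

E = V/d = 52.3 / 3.05×10⁻³ = 1.71×10⁴ V/m.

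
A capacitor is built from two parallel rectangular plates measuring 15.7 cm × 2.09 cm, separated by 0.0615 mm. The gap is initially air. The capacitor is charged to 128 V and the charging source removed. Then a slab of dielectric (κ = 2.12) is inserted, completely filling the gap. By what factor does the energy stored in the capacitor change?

0.472

Isolated ⇒ Q is held fixed.
C₂ = 2.12 C₁ and U = Q²/(2C), so U₂/U₁ = C₁/C₂ = 0.472.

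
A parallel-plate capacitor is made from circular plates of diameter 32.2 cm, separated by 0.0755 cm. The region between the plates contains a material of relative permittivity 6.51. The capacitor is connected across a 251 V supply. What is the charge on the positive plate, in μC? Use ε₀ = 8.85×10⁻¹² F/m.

Q ≈ 1.56 μC

A = π(32.2/2 cm)² = 8.14×10⁻² m².
C = κε₀A/d = 6.51 × 8.85×10⁻¹² × 8.14×10⁻² / 7.55×10⁻⁴ = 6.21×10⁻⁹ F.
Q = CV = 6.21×10⁻⁹ × 251 = 1.56×10⁻⁶ C.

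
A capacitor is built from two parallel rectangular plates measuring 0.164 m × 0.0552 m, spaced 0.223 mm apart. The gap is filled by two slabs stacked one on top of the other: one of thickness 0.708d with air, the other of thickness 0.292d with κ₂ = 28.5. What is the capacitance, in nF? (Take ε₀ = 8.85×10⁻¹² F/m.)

A = 0.164 × 0.0552 m² = 9.05×10⁻³ m².
Stacked slabs ⇒ two capacitors in series, each with the full plate area.
C₁ = κ₁ε₀A/d₁ = 1.00 × 8.85×10⁻¹² × 9.05×10⁻³ / 1.58×10⁻⁴ = 5.07×10⁻¹⁰ F.
C₂ = κ₂ε₀A/d₂ = 28.5 × 8.85×10⁻¹² × 9.05×10⁻³ / 6.51×10⁻⁵ = 3.51×10⁻⁸ F.
C = (1/C₁ + 1/C₂)⁻¹ = 5.00×10⁻¹⁰ F.

C ≈ 0.500 nF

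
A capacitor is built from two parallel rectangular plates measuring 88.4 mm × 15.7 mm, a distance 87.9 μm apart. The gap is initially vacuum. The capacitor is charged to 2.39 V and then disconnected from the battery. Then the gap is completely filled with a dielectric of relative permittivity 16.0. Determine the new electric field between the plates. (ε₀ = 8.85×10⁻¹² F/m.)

A = 88.4 × 15.7 mm² = 1.39×10⁻³ m².
Initially C₁ = ε₀A/d = 8.85×10⁻¹² × 1.39×10⁻³ / 8.79×10⁻⁵ = 1.40×10⁻¹⁰ F.
E₁ = 2.72×10⁴ V/m.
Isolated ⇒ Q is held fixed. V₂ = Q/C₂ = V₁/16.0; E = V/d, so E₂/E₁ = (V₂/V₁)(d₁/d₂) = 0.0625.
E₂ = 0.0625 × 2.72×10⁴ = 1.70×10³ V/m.

1.70 V/mm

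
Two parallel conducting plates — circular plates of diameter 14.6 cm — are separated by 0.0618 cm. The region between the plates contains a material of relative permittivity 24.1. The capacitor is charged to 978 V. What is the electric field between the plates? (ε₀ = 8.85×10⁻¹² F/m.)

E = V/d = 978 / 6.18×10⁻⁴ = 1.58×10⁶ V/m.

1.58 MV/m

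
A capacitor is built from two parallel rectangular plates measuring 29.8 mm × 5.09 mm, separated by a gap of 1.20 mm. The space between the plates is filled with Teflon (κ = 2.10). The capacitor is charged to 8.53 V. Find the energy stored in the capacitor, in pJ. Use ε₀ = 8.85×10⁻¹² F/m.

A = 29.8 × 5.09 mm² = 1.52×10⁻⁴ m².
C = κε₀A/d = 2.10 × 8.85×10⁻¹² × 1.52×10⁻⁴ / 1.20×10⁻³ = 2.35×10⁻¹² F.
U = ½CV² = ½ × 2.35×10⁻¹² × (8.53)² = 8.55×10⁻¹¹ J.

U ≈ 85.5 pJ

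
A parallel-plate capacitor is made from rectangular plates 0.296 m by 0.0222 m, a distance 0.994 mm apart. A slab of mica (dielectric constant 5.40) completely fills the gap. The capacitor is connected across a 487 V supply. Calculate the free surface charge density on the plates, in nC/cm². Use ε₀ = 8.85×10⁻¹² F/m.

σ ≈ 2.34 nC/cm²

A = 0.296 × 0.0222 m² = 6.57×10⁻³ m².
C = κε₀A/d = 5.40 × 8.85×10⁻¹² × 6.57×10⁻³ / 9.94×10⁻⁴ = 3.16×10⁻¹⁰ F.
σ = Q/A = CV/A = 3.16×10⁻¹⁰ × 487 / 6.57×10⁻³ = 2.34×10⁻⁵ C/m².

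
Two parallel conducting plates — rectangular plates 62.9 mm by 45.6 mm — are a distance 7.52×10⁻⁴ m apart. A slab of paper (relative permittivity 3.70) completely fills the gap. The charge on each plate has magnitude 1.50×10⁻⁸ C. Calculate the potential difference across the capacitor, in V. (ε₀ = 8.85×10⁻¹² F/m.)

A = 62.9 × 45.6 mm² = 2.87×10⁻³ m².
C = κε₀A/d = 3.70 × 8.85×10⁻¹² × 2.87×10⁻³ / 7.52×10⁻⁴ = 1.25×10⁻¹⁰ F.
V = Q/C = 1.50×10⁻⁸ / 1.25×10⁻¹⁰ = 1.20×10² V.

V ≈ 120 V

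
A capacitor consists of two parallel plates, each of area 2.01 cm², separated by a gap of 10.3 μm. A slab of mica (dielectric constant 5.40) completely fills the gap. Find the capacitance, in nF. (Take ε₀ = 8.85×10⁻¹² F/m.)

A = 2.01 cm² = 2.01×10⁻⁴ m².
C = κε₀A/d = 5.40 × 8.85×10⁻¹² × 2.01×10⁻⁴ / 1.03×10⁻⁵ = 9.33×10⁻¹⁰ F.

C ≈ 0.933 nF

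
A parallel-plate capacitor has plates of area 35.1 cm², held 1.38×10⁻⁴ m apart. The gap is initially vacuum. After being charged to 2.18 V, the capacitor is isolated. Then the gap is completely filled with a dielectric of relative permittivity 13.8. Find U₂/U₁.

Isolated ⇒ Q is held fixed.
C₂ = 13.8 C₁ and U = Q²/(2C), so U₂/U₁ = C₁/C₂ = 0.0725.

U₂/U₁ ≈ 0.0725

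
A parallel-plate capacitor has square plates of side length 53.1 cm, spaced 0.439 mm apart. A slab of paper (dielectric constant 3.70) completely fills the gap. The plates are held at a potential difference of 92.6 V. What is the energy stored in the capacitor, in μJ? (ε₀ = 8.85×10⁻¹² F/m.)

A = (53.1 cm)² = 0.282 m².
C = κε₀A/d = 3.70 × 8.85×10⁻¹² × 0.282 / 4.39×10⁻⁴ = 2.10×10⁻⁸ F.
U = ½CV² = ½ × 2.10×10⁻⁸ × (92.6)² = 9.02×10⁻⁵ J.

U ≈ 90.2 μJ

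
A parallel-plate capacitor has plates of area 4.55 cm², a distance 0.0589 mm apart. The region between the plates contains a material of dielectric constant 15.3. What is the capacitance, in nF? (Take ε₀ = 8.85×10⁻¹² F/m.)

A = 4.55 cm² = 4.55×10⁻⁴ m².
C = κε₀A/d = 15.3 × 8.85×10⁻¹² × 4.55×10⁻⁴ / 5.89×10⁻⁵ = 1.05×10⁻⁹ F.

C ≈ 1.05 nF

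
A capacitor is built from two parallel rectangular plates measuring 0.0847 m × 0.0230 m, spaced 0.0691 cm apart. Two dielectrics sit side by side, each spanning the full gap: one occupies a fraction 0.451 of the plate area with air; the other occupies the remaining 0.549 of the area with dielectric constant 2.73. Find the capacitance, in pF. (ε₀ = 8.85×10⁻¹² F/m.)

A = 0.0847 × 0.0230 m² = 1.95×10⁻³ m².
Side-by-side slabs ⇒ two capacitors in parallel, each spanning the full gap.
C₁ = κ₁ε₀A₁/d = 1.00 × 8.85×10⁻¹² × 8.79×10⁻⁴ / 6.91×10⁻⁴ = 1.13×10⁻¹¹ F.
C₂ = κ₂ε₀A₂/d = 2.73 × 8.85×10⁻¹² × 1.07×10⁻³ / 6.91×10⁻⁴ = 3.74×10⁻¹¹ F.
C = C₁ + C₂ = 4.86×10⁻¹¹ F.

48.6 pF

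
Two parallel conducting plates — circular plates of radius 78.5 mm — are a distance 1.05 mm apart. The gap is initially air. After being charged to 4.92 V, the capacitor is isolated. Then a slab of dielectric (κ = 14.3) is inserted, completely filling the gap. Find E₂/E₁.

Isolated ⇒ Q is held fixed.
V₂ = Q/C₂ = V₁/14.3; E = V/d, so E₂/E₁ = (V₂/V₁)(d₁/d₂) = 0.0699.

0.0699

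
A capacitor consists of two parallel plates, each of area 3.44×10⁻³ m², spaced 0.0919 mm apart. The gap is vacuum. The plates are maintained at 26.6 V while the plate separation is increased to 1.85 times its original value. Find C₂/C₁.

C = ε₀A/d scales as 1/d, so C₂/C₁ = d₁/d₂ = 1/1.85 = 0.541.

0.541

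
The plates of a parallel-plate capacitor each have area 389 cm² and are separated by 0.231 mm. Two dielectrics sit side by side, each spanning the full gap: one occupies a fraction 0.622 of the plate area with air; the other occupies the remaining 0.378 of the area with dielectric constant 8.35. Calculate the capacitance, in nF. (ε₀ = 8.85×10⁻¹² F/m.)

A = 389 cm² = 3.89×10⁻² m².
Side-by-side slabs ⇒ two capacitors in parallel, each spanning the full gap.
C₁ = κ₁ε₀A₁/d = 1.00 × 8.85×10⁻¹² × 2.42×10⁻² / 2.31×10⁻⁴ = 9.27×10⁻¹⁰ F.
C₂ = κ₂ε₀A₂/d = 8.35 × 8.85×10⁻¹² × 1.47×10⁻² / 2.31×10⁻⁴ = 4.70×10⁻⁹ F.
C = C₁ + C₂ = 5.63×10⁻⁹ F.

C ≈ 5.63 nF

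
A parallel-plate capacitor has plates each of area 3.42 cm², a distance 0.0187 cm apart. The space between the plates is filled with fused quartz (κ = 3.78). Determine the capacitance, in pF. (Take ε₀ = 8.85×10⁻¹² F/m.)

A = 3.42 cm² = 3.42×10⁻⁴ m².
C = κε₀A/d = 3.78 × 8.85×10⁻¹² × 3.42×10⁻⁴ / 1.87×10⁻⁴ = 6.12×10⁻¹¹ F.

C ≈ 61.2 pF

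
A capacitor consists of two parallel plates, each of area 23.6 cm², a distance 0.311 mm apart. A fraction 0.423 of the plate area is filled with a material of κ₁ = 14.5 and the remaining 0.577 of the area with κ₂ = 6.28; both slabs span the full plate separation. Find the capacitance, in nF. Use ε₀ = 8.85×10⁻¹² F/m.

A = 23.6 cm² = 2.36×10⁻³ m².
Side-by-side slabs ⇒ two capacitors in parallel, each spanning the full gap.
C₁ = κ₁ε₀A₁/d = 14.5 × 8.85×10⁻¹² × 9.98×10⁻⁴ / 3.11×10⁻⁴ = 4.12×10⁻¹⁰ F.
C₂ = κ₂ε₀A₂/d = 6.28 × 8.85×10⁻¹² × 1.36×10⁻³ / 3.11×10⁻⁴ = 2.43×10⁻¹⁰ F.
C = C₁ + C₂ = 6.55×10⁻¹⁰ F.

0.655 nF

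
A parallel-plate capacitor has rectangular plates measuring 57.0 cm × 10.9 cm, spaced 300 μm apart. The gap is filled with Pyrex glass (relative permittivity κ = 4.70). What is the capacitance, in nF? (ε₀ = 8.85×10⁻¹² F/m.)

C ≈ 8.61 nF

A = 57.0 × 10.9 cm² = 6.21×10⁻² m².
C = κε₀A/d = 4.70 × 8.85×10⁻¹² × 6.21×10⁻² / 3.00×10⁻⁴ = 8.61×10⁻⁹ F.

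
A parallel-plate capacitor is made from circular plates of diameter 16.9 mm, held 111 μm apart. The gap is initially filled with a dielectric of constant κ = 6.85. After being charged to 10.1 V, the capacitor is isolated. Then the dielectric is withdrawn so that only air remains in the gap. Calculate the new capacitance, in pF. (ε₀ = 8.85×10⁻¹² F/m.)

A = π(16.9/2 mm)² = 2.24×10⁻⁴ m².
Initially C₁ = κε₀A/d = 6.85 × 8.85×10⁻¹² × 2.24×10⁻⁴ / 1.11×10⁻⁴ = 1.23×10⁻¹⁰ F.
C = κε₀A/d scales with κ, so C₂/C₁ = 1/κ = 1/6.85 = 0.146.
C₂ = 0.146 × 1.23×10⁻¹⁰ = 1.79×10⁻¹¹ F.

C ≈ 17.9 pF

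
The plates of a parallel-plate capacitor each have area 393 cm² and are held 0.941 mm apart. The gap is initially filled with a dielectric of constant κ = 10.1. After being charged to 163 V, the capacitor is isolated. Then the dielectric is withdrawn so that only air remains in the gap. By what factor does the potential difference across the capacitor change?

V₂/V₁ ≈ 10.1

Isolated ⇒ Q is held fixed.
C₂ = 0.0990 C₁ and V = Q/C, so V₂/V₁ = C₁/C₂ = 10.1.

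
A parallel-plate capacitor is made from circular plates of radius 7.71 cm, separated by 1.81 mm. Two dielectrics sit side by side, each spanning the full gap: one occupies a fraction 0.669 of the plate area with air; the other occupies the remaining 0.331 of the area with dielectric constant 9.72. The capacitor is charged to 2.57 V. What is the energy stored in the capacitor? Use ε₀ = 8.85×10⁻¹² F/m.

U ≈ 1.17 nJ

A = π(7.71 cm)² = 1.87×10⁻² m².
Side-by-side slabs ⇒ two capacitors in parallel, each spanning the full gap.
C₁ = κ₁ε₀A₁/d = 1.00 × 8.85×10⁻¹² × 1.25×10⁻² / 1.81×10⁻³ = 6.11×10⁻¹¹ F.
C₂ = κ₂ε₀A₂/d = 9.72 × 8.85×10⁻¹² × 6.18×10⁻³ / 1.81×10⁻³ = 2.94×10⁻¹⁰ F.
C = C₁ + C₂ = 3.55×10⁻¹⁰ F.
U = ½CV² = ½ × 3.55×10⁻¹⁰ × (2.57)² = 1.17×10⁻⁹ J.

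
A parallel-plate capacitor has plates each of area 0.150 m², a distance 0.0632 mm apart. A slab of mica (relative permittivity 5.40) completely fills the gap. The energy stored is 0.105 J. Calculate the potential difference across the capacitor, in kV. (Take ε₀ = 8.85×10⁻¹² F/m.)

V ≈ 1.36 kV

C = κε₀A/d = 5.40 × 8.85×10⁻¹² × 0.150 / 6.32×10⁻⁵ = 1.13×10⁻⁷ F.
V = √(2U/C) = √(2 × 0.105 / 1.13×10⁻⁷) = 1.36×10³ V.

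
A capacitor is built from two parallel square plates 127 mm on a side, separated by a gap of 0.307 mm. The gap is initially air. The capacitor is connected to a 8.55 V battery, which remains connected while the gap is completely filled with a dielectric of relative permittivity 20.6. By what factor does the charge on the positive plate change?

20.6

Battery connected ⇒ V is held fixed.
C₂ = 20.6 C₁ and Q = CV, so Q₂/Q₁ = C₂/C₁ = 20.6.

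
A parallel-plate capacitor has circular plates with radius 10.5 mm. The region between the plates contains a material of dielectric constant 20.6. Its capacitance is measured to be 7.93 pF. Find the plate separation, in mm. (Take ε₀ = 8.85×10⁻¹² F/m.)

A = π(10.5 mm)² = 3.46×10⁻⁴ m².
d = κε₀A/C = 20.6 × 8.85×10⁻¹² × 3.46×10⁻⁴ / 7.93×10⁻¹² = 7.96×10⁻³ m.

7.96 mm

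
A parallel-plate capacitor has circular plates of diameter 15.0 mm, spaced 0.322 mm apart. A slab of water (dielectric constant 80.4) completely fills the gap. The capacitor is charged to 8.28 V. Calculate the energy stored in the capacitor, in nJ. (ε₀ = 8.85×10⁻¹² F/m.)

A = π(15.0/2 mm)² = 1.77×10⁻⁴ m².
C = κε₀A/d = 80.4 × 8.85×10⁻¹² × 1.77×10⁻⁴ / 3.22×10⁻⁴ = 3.90×10⁻¹⁰ F.
U = ½CV² = ½ × 3.90×10⁻¹⁰ × (8.28)² = 1.34×10⁻⁸ J.

13.4 nJ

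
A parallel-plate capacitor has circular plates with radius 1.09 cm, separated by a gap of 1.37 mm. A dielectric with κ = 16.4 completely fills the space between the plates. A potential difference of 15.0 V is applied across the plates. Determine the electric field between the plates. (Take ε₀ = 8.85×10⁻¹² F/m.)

10.9 V/mm

E = V/d = 15.0 / 1.37×10⁻³ = 1.09×10⁴ V/m.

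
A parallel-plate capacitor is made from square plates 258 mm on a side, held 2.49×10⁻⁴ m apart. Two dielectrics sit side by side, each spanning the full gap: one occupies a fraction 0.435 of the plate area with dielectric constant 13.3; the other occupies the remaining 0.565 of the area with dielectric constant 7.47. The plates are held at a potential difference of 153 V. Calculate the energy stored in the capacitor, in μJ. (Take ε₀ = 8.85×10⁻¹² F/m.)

U ≈ 277 μJ

A = (258 mm)² = 6.66×10⁻² m².
Side-by-side slabs ⇒ two capacitors in parallel, each spanning the full gap.
C₁ = κ₁ε₀A₁/d = 13.3 × 8.85×10⁻¹² × 2.90×10⁻² / 2.49×10⁻⁴ = 1.37×10⁻⁸ F.
C₂ = κ₂ε₀A₂/d = 7.47 × 8.85×10⁻¹² × 3.76×10⁻² / 2.49×10⁻⁴ = 9.99×10⁻⁹ F.
C = C₁ + C₂ = 2.37×10⁻⁸ F.
U = ½CV² = ½ × 2.37×10⁻⁸ × (153)² = 2.77×10⁻⁴ J.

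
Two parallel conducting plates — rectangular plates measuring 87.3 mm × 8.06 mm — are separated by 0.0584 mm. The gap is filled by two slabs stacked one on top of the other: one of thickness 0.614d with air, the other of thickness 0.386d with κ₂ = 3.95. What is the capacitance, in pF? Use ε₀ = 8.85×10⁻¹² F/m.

150 pF

A = 87.3 × 8.06 mm² = 7.04×10⁻⁴ m².
Stacked slabs ⇒ two capacitors in series, each with the full plate area.
C₁ = κ₁ε₀A/d₁ = 1.00 × 8.85×10⁻¹² × 7.04×10⁻⁴ / 3.59×10⁻⁵ = 1.74×10⁻¹⁰ F.
C₂ = κ₂ε₀A/d₂ = 3.95 × 8.85×10⁻¹² × 7.04×10⁻⁴ / 2.25×10⁻⁵ = 1.09×10⁻⁹ F.
C = (1/C₁ + 1/C₂)⁻¹ = 1.50×10⁻¹⁰ F.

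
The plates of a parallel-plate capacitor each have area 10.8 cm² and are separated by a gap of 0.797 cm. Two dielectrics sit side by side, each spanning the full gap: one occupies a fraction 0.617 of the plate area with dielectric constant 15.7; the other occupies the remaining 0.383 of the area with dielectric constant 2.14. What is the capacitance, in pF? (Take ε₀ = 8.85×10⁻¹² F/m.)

A = 10.8 cm² = 1.08×10⁻³ m².
Side-by-side slabs ⇒ two capacitors in parallel, each spanning the full gap.
C₁ = κ₁ε₀A₁/d = 15.7 × 8.85×10⁻¹² × 6.66×10⁻⁴ / 7.97×10⁻³ = 1.16×10⁻¹¹ F.
C₂ = κ₂ε₀A₂/d = 2.14 × 8.85×10⁻¹² × 4.14×10⁻⁴ / 7.97×10⁻³ = 9.83×10⁻¹³ F.
C = C₁ + C₂ = 1.26×10⁻¹¹ F.

C ≈ 12.6 pF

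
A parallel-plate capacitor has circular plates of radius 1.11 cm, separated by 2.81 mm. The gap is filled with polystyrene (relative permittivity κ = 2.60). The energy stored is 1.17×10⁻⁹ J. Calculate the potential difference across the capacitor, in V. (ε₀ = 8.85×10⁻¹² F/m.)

A = π(1.11 cm)² = 3.87×10⁻⁴ m².
C = κε₀A/d = 2.60 × 8.85×10⁻¹² × 3.87×10⁻⁴ / 2.81×10⁻³ = 3.17×10⁻¹² F.
V = √(2U/C) = √(2 × 1.17×10⁻⁹ / 3.17×10⁻¹²) = 27.2 V.

V ≈ 27.2 V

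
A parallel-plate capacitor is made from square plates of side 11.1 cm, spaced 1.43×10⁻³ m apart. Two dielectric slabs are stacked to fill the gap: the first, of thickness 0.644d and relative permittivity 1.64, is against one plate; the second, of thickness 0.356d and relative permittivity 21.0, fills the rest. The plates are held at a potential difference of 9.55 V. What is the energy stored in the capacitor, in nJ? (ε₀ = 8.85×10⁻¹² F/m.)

U ≈ 8.49 nJ

A = (11.1 cm)² = 1.23×10⁻² m².
Stacked slabs ⇒ two capacitors in series, each with the full plate area.
C₁ = κ₁ε₀A/d₁ = 1.64 × 8.85×10⁻¹² × 1.23×10⁻² / 9.21×10⁻⁴ = 1.94×10⁻¹⁰ F.
C₂ = κ₂ε₀A/d₂ = 21.0 × 8.85×10⁻¹² × 1.23×10⁻² / 5.09×10⁻⁴ = 4.50×10⁻⁹ F.
C = (1/C₁ + 1/C₂)⁻¹ = 1.86×10⁻¹⁰ F.
U = ½CV² = ½ × 1.86×10⁻¹⁰ × (9.55)² = 8.49×10⁻⁹ J.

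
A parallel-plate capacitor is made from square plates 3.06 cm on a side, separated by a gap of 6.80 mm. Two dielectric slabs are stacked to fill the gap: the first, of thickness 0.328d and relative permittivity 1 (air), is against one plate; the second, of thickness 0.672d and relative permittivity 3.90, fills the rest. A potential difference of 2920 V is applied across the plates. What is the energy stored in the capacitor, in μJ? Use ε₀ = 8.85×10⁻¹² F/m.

10.4 μJ

A = (3.06 cm)² = 9.36×10⁻⁴ m².
Stacked slabs ⇒ two capacitors in series, each with the full plate area.
C₁ = κ₁ε₀A/d₁ = 1.00 × 8.85×10⁻¹² × 9.36×10⁻⁴ / 2.23×10⁻³ = 3.72×10⁻¹² F.
C₂ = κ₂ε₀A/d₂ = 3.90 × 8.85×10⁻¹² × 9.36×10⁻⁴ / 4.57×10⁻³ = 7.07×10⁻¹² F.
C = (1/C₁ + 1/C₂)⁻¹ = 2.44×10⁻¹² F.
U = ½CV² = ½ × 2.44×10⁻¹² × (2920)² = 1.04×10⁻⁵ J.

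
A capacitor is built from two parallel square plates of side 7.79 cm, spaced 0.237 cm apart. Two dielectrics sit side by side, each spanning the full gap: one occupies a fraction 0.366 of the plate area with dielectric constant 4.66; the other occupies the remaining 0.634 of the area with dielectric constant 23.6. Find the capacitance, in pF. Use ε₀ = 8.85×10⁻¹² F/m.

A = (7.79 cm)² = 6.07×10⁻³ m².
Side-by-side slabs ⇒ two capacitors in parallel, each spanning the full gap.
C₁ = κ₁ε₀A₁/d = 4.66 × 8.85×10⁻¹² × 2.22×10⁻³ / 2.37×10⁻³ = 3.86×10⁻¹¹ F.
C₂ = κ₂ε₀A₂/d = 23.6 × 8.85×10⁻¹² × 3.85×10⁻³ / 2.37×10⁻³ = 3.39×10⁻¹⁰ F.
C = C₁ + C₂ = 3.78×10⁻¹⁰ F.

378 pF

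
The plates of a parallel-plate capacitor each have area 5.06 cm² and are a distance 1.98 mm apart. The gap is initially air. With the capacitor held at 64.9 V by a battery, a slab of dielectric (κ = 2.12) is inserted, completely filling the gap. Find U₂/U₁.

U₂/U₁ ≈ 2.12

Battery connected ⇒ V is held fixed.
C₂ = 2.12 C₁ and U = ½CV², so U₂/U₁ = C₂/C₁ = 2.12.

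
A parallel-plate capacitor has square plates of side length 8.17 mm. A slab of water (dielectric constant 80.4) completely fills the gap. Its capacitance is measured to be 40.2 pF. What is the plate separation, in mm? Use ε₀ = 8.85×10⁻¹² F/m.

A = (8.17 mm)² = 6.67×10⁻⁵ m².
d = κε₀A/C = 80.4 × 8.85×10⁻¹² × 6.67×10⁻⁵ / 4.02×10⁻¹¹ = 1.18×10⁻³ m.

1.18 mm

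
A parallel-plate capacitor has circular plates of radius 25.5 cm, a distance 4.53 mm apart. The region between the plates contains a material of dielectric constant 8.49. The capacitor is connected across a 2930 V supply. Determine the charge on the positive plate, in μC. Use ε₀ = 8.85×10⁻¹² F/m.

A = π(25.5 cm)² = 0.204 m².
C = κε₀A/d = 8.49 × 8.85×10⁻¹² × 0.204 / 4.53×10⁻³ = 3.39×10⁻⁹ F.
Q = CV = 3.39×10⁻⁹ × 2930 = 9.93×10⁻⁶ C.

9.93 μC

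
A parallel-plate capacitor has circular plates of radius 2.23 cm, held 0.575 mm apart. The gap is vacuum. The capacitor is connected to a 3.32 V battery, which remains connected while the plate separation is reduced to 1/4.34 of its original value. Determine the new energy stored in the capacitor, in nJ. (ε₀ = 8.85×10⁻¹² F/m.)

A = π(2.23 cm)² = 1.56×10⁻³ m².
Initially C₁ = ε₀A/d = 8.85×10⁻¹² × 1.56×10⁻³ / 5.75×10⁻⁴ = 2.40×10⁻¹¹ F.
U₁ = 1.33×10⁻¹⁰ J.
Battery connected ⇒ V is held fixed. C₂ = 4.34 C₁ and U = ½CV², so U₂/U₁ = C₂/C₁ = 4.34.
U₂ = 4.34 × 1.33×10⁻¹⁰ = 5.75×10⁻¹⁰ J.

U ≈ 0.575 nJ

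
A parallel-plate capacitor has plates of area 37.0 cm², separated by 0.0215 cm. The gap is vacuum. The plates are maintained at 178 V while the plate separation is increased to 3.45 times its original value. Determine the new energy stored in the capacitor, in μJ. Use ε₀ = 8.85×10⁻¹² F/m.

U ≈ 0.699 μJ

A = 37.0 cm² = 3.70×10⁻³ m².
Initially C₁ = ε₀A/d = 8.85×10⁻¹² × 3.70×10⁻³ / 2.15×10⁻⁴ = 1.52×10⁻¹⁰ F.
U₁ = 2.41×10⁻⁶ J.
Battery connected ⇒ V is held fixed. C₂ = 0.290 C₁ and U = ½CV², so U₂/U₁ = C₂/C₁ = 0.290.
U₂ = 0.290 × 2.41×10⁻⁶ = 6.99×10⁻⁷ J.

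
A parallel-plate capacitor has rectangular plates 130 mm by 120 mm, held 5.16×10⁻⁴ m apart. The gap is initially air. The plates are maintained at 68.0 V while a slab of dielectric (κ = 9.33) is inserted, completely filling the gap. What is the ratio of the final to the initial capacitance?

C₂/C₁ ≈ 9.33

C = κε₀A/d scales with κ, so C₂/C₁ = κ = 9.33.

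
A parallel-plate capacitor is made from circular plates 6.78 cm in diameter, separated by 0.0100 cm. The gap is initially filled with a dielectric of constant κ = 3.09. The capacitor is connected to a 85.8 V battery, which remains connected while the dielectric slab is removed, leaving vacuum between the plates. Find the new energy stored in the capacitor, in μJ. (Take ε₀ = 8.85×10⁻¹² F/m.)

1.18 μJ

A = π(6.78/2 cm)² = 3.61×10⁻³ m².
Initially C₁ = κε₀A/d = 3.09 × 8.85×10⁻¹² × 3.61×10⁻³ / 1.00×10⁻⁴ = 9.87×10⁻¹⁰ F.
U₁ = 3.63×10⁻⁶ J.
Battery connected ⇒ V is held fixed. C₂ = 0.324 C₁ and U = ½CV², so U₂/U₁ = C₂/C₁ = 0.324.
U₂ = 0.324 × 3.63×10⁻⁶ = 1.18×10⁻⁶ J.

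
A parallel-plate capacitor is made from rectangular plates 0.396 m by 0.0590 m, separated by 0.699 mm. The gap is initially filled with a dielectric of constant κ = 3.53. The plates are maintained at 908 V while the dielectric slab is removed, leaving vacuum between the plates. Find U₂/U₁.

Battery connected ⇒ V is held fixed.
C₂ = 0.283 C₁ and U = ½CV², so U₂/U₁ = C₂/C₁ = 0.283.

0.283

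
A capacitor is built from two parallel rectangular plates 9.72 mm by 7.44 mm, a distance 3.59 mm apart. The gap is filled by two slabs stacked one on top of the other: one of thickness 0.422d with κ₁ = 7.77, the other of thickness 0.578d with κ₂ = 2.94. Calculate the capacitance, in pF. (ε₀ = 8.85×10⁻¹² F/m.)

A = 9.72 × 7.44 mm² = 7.23×10⁻⁵ m².
Stacked slabs ⇒ two capacitors in series, each with the full plate area.
C₁ = κ₁ε₀A/d₁ = 7.77 × 8.85×10⁻¹² × 7.23×10⁻⁵ / 1.51×10⁻³ = 3.28×10⁻¹² F.
C₂ = κ₂ε₀A/d₂ = 2.94 × 8.85×10⁻¹² × 7.23×10⁻⁵ / 2.08×10⁻³ = 9.07×10⁻¹³ F.
C = (1/C₁ + 1/C₂)⁻¹ = 7.11×10⁻¹³ F.

0.711 pF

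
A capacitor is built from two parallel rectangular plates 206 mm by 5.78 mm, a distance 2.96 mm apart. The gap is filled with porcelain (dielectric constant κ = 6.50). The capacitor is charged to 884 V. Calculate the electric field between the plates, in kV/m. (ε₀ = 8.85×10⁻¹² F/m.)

E = V/d = 884 / 2.96×10⁻³ = 2.99×10⁵ V/m.

E ≈ 299 kV/m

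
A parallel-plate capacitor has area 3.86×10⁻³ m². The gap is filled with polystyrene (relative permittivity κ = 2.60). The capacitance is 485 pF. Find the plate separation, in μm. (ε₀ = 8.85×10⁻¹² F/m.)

d ≈ 183 μm

d = κε₀A/C = 2.60 × 8.85×10⁻¹² × 3.86×10⁻³ / 4.85×10⁻¹⁰ = 1.83×10⁻⁴ m.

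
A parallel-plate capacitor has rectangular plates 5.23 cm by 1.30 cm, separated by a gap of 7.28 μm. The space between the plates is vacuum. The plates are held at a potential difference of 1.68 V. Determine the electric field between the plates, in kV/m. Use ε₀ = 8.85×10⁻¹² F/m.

E = V/d = 1.68 / 7.28×10⁻⁶ = 2.31×10⁵ V/m.

E ≈ 231 kV/m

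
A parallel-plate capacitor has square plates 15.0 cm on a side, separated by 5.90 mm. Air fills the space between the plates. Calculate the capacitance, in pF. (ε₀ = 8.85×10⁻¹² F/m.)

A = (15.0 cm)² = 2.25×10⁻² m².
C = ε₀A/d = 8.85×10⁻¹² × 2.25×10⁻² / 5.90×10⁻³ = 3.37×10⁻¹¹ F.

33.7 pF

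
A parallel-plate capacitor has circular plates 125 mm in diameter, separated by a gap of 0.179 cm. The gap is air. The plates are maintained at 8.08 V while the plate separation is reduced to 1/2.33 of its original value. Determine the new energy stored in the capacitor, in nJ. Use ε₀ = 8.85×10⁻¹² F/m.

U ≈ 4.61 nJ

A = π(125/2 mm)² = 1.23×10⁻² m².
Initially C₁ = ε₀A/d = 8.85×10⁻¹² × 1.23×10⁻² / 1.79×10⁻³ = 6.07×10⁻¹¹ F.
U₁ = 1.98×10⁻⁹ J.
Battery connected ⇒ V is held fixed. C₂ = 2.33 C₁ and U = ½CV², so U₂/U₁ = C₂/C₁ = 2.33.
U₂ = 2.33 × 1.98×10⁻⁹ = 4.61×10⁻⁹ J.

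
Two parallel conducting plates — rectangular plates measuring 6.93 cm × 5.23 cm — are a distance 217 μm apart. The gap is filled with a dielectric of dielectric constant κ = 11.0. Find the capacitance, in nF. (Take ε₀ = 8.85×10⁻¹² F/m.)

A = 6.93 × 5.23 cm² = 3.62×10⁻³ m².
C = κε₀A/d = 11.0 × 8.85×10⁻¹² × 3.62×10⁻³ / 2.17×10⁻⁴ = 1.63×10⁻⁹ F.

1.63 nF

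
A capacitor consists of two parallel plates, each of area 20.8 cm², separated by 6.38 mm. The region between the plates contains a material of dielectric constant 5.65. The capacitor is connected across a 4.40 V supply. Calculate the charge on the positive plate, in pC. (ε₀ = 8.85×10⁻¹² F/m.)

A = 20.8 cm² = 2.08×10⁻³ m².
C = κε₀A/d = 5.65 × 8.85×10⁻¹² × 2.08×10⁻³ / 6.38×10⁻³ = 1.63×10⁻¹¹ F.
Q = CV = 1.63×10⁻¹¹ × 4.40 = 7.17×10⁻¹¹ C.

Q ≈ 71.7 pC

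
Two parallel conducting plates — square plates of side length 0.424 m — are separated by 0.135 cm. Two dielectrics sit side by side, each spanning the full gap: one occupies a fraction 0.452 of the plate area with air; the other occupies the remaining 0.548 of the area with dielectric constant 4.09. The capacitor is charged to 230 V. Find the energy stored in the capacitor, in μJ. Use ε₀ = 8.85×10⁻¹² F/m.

A = (0.424 m)² = 0.180 m².
Side-by-side slabs ⇒ two capacitors in parallel, each spanning the full gap.
C₁ = κ₁ε₀A₁/d = 1.00 × 8.85×10⁻¹² × 8.13×10⁻² / 1.35×10⁻³ = 5.33×10⁻¹⁰ F.
C₂ = κ₂ε₀A₂/d = 4.09 × 8.85×10⁻¹² × 9.85×10⁻² / 1.35×10⁻³ = 2.64×10⁻⁹ F.
C = C₁ + C₂ = 3.17×10⁻⁹ F.
U = ½CV² = ½ × 3.17×10⁻⁹ × (230)² = 8.40×10⁻⁵ J.

84.0 μJ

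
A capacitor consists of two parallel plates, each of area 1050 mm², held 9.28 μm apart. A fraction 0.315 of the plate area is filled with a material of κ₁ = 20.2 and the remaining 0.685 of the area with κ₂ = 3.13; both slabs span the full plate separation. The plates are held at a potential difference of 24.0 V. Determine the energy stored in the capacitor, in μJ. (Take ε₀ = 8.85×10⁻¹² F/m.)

2.45 μJ

A = 1050 mm² = 1.05×10⁻³ m².
Side-by-side slabs ⇒ two capacitors in parallel, each spanning the full gap.
C₁ = κ₁ε₀A₁/d = 20.2 × 8.85×10⁻¹² × 3.31×10⁻⁴ / 9.28×10⁻⁶ = 6.37×10⁻⁹ F.
C₂ = κ₂ε₀A₂/d = 3.13 × 8.85×10⁻¹² × 7.19×10⁻⁴ / 9.28×10⁻⁶ = 2.15×10⁻⁹ F.
C = C₁ + C₂ = 8.52×10⁻⁹ F.
U = ½CV² = ½ × 8.52×10⁻⁹ × (24.0)² = 2.45×10⁻⁶ J.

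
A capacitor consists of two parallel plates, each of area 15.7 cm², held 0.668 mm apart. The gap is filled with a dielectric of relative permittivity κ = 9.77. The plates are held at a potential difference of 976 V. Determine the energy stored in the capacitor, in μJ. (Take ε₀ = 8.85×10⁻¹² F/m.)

96.8 μJ

A = 15.7 cm² = 1.57×10⁻³ m².
C = κε₀A/d = 9.77 × 8.85×10⁻¹² × 1.57×10⁻³ / 6.68×10⁻⁴ = 2.03×10⁻¹⁰ F.
U = ½CV² = ½ × 2.03×10⁻¹⁰ × (976)² = 9.68×10⁻⁵ J.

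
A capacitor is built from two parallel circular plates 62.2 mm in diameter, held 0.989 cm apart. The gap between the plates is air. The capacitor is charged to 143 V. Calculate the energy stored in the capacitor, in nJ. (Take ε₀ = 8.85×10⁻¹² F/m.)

27.8 nJ

A = π(62.2/2 mm)² = 3.04×10⁻³ m².
C = ε₀A/d = 8.85×10⁻¹² × 3.04×10⁻³ / 9.89×10⁻³ = 2.72×10⁻¹² F.
U = ½CV² = ½ × 2.72×10⁻¹² × (143)² = 2.78×10⁻⁸ J.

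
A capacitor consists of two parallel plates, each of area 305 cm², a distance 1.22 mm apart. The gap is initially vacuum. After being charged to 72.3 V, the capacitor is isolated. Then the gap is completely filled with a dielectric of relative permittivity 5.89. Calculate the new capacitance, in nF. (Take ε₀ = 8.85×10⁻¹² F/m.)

A = 305 cm² = 3.05×10⁻² m².
Initially C₁ = ε₀A/d = 8.85×10⁻¹² × 3.05×10⁻² / 1.22×10⁻³ = 2.21×10⁻¹⁰ F.
C = κε₀A/d scales with κ, so C₂/C₁ = κ = 5.89.
C₂ = 5.89 × 2.21×10⁻¹⁰ = 1.30×10⁻⁹ F.

C ≈ 1.30 nF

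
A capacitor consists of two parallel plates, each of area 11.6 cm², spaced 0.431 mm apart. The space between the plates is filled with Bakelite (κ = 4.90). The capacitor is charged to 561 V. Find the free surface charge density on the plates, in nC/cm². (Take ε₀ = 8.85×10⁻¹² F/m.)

5.64 nC/cm²

A = 11.6 cm² = 1.16×10⁻³ m².
C = κε₀A/d = 4.90 × 8.85×10⁻¹² × 1.16×10⁻³ / 4.31×10⁻⁴ = 1.17×10⁻¹⁰ F.
σ = Q/A = CV/A = 1.17×10⁻¹⁰ × 561 / 1.16×10⁻³ = 5.64×10⁻⁵ C/m².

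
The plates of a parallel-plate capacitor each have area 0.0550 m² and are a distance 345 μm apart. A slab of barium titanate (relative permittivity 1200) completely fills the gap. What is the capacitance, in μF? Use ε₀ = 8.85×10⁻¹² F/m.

1.69 μF

C = κε₀A/d = 1200 × 8.85×10⁻¹² × 5.50×10⁻² / 3.45×10⁻⁴ = 1.69×10⁻⁶ F.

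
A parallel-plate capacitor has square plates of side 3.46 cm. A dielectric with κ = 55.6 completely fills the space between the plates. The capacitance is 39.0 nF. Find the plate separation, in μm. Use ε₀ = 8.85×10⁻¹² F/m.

A = (3.46 cm)² = 1.20×10⁻³ m².
d = κε₀A/C = 55.6 × 8.85×10⁻¹² × 1.20×10⁻³ / 3.90×10⁻⁸ = 1.51×10⁻⁵ m.

15.1 μm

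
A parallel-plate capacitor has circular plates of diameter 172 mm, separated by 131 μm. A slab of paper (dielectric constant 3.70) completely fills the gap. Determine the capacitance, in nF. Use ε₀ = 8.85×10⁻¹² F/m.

C ≈ 5.81 nF

A = π(172/2 mm)² = 2.32×10⁻² m².
C = κε₀A/d = 3.70 × 8.85×10⁻¹² × 2.32×10⁻² / 1.31×10⁻⁴ = 5.81×10⁻⁹ F.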